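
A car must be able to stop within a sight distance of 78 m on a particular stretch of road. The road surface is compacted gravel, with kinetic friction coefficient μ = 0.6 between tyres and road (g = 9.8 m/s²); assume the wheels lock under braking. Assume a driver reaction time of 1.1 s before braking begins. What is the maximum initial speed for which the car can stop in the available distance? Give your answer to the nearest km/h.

a = μg = 0.6 × 9.8 = 5.880 m/s².
Stopping distance: v·t_r + v²/(2a) = 78 with t_r = 1.1 s and a = 5.880 m/s².
So v² + 12.936 v − 917.28 = 0.
Positive root: v = −a·t_r + √((a·t_r)² + 2a·d) = −6.468 + √(41.835 + 917.28) = 24.5016 m/s.
24.5016 m/s × 3.6 = 88.206 km/h.

Maximum speed ≈ 88 km/h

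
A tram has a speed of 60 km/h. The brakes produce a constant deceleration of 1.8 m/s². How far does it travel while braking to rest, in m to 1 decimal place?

Braking distance ≈ 77.2 m

60 km/h ÷ 3.6 = 16.6667 m/s.
Braking distance = v²/(2a) = 16.6667² / (2 × 1.800) = 277.779 / 3.600 = 77.161 m.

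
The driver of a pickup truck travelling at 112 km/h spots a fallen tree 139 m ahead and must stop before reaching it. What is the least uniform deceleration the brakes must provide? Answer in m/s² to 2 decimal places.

112 km/h ÷ 3.6 = 31.1111 m/s.
v² = 2a·d ⇒ a = v²/(2d) = 31.1111² / (2 × 139.000) = 967.901 / 278.000 = 3.4817 m/s².

Required deceleration ≈ 3.48 m/s²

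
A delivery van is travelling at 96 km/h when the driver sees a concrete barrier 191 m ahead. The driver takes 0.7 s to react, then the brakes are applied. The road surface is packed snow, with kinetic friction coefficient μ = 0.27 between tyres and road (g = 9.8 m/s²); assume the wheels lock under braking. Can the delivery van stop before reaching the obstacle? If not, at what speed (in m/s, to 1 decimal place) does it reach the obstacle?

96 km/h ÷ 3.6 = 26.6667 m/s.
a = μg = 0.27 × 9.8 = 2.646 m/s².
Reaction distance = 26.6667 × 0.7 = 18.667 m.
Braking distance = v²/(2a) = 711.113 / 5.292 = 134.375 m.
Total stopping distance = 18.667 + 134.375 = 153.042 m, vs 191 m available — it stops with 191 − 153.042 = 37.958 m to spare.

Yes — it stops about 38.0 m short of the obstacle, so it never reaches it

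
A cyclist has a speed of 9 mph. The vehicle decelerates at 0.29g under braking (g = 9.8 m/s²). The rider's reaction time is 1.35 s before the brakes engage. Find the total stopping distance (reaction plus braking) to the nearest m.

9 mph × 0.44704 = 4.0234 m/s.
a = 0.29 × 9.8 = 2.842 m/s².
Reaction distance = v·t_r = 4.0234 × 1.35 = 5.432 m.
Braking distance = v²/(2a) = 4.0234² / (2 × 2.842) = 16.188 / 5.684 = 2.848 m.
Total = 5.432 + 2.848 = 8.280 m.

Total stopping distance ≈ 8 m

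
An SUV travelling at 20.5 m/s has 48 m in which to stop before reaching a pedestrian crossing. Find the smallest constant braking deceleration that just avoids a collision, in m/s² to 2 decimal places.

Required deceleration ≈ 4.38 m/s²

v² = 2a·d ⇒ a = v²/(2d) = 20.5000² / (2 × 48.000) = 420.250 / 96.000 = 4.3776 m/s².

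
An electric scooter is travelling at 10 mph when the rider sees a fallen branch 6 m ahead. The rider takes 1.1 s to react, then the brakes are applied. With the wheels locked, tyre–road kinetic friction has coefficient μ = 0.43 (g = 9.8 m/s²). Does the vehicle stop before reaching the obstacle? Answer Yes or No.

No

10 mph × 0.44704 = 4.4704 m/s.
a = μg = 0.43 × 9.8 = 4.214 m/s².
Reaction distance = 4.4704 × 1.1 = 4.917 m.
Braking distance = v²/(2a) = 19.984 / 8.428 = 2.371 m.
Total stopping distance = 4.917 + 2.371 = 7.288 m, vs 6 m available — it cannot stop in time and overshoots by 7.288 − 6 = 1.288 m.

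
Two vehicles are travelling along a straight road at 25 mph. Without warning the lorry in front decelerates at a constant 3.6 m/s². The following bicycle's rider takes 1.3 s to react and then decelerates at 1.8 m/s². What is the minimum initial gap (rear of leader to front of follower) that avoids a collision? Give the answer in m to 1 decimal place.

25 mph × 0.44704 = 11.1760 m/s.
Leader travels v²/(2a_L) = 124.903 / 7.200 = 17.348 m before stopping.
Follower covers v·t_r = 11.1760 × 1.3 = 14.529 m while reacting, then v²/(2a_F) = 124.903 / 3.600 = 34.695 m while braking, for a total of 14.529 + 34.695 = 49.224 m.
Since a_F ≤ a_L and the follower starts braking later, the follower is never slower than the leader, so the closest approach is when both have stopped.
Minimum gap = 49.224 − 17.348 = 31.876 m.

Minimum gap ≈ 31.9 m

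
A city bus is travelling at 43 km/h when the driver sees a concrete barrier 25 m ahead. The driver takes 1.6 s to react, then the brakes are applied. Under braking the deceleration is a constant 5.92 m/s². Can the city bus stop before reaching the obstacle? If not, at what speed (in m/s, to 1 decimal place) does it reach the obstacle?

No — it strikes the obstacle at 8.5 m/s

43 km/h ÷ 3.6 = 11.9444 m/s.
Reaction distance = 11.9444 × 1.6 = 19.111 m.
Braking distance needed to stop: v²/(2a) = 142.669 / 11.840 = 12.050 m, so total needed = 19.111 + 12.050 = 31.161 m > 25 m — it cannot stop.
Distance remaining when braking begins: 25 − 19.111 = 5.889 m.
v² = v₀² − 2a·d = 142.669 − 2 × 5.920 × 5.889 = 72.943 m²/s².
v = √72.943 = 8.541 m/s.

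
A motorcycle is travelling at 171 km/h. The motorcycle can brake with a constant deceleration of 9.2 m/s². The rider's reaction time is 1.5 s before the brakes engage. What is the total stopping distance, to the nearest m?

Total stopping distance ≈ 194 m

171 km/h ÷ 3.6 = 47.5000 m/s.
Reaction distance = v·t_r = 47.5000 × 1.5 = 71.250 m.
Braking distance = v²/(2a) = 47.5000² / (2 × 9.200) = 2256.250 / 18.400 = 122.622 m.
Total = 71.250 + 122.622 = 193.872 m.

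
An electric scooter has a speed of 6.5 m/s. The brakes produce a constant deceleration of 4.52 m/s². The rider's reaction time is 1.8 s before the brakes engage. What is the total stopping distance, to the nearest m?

Total stopping distance ≈ 16 m

Reaction distance = v·t_r = 6.5000 × 1.8 = 11.700 m.
Braking distance = v²/(2a) = 6.5000² / (2 × 4.520) = 42.250 / 9.040 = 4.674 m.
Total = 11.700 + 4.674 = 16.374 m.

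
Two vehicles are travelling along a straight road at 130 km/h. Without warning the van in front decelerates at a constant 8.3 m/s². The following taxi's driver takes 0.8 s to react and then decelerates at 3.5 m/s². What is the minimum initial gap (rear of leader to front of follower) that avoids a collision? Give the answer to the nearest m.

Minimum gap ≈ 137 m

130 km/h ÷ 3.6 = 36.1111 m/s.
Leader travels v²/(2a_L) = 1304.012 / 16.600 = 78.555 m before stopping.
Follower covers v·t_r = 36.1111 × 0.8 = 28.889 m while reacting, then v²/(2a_F) = 1304.012 / 7.000 = 186.287 m while braking, for a total of 28.889 + 186.287 = 215.176 m.
Since a_F ≤ a_L and the follower starts braking later, the follower is never slower than the leader, so the closest approach is when both have stopped.
Minimum gap = 215.176 − 78.555 = 136.621 m.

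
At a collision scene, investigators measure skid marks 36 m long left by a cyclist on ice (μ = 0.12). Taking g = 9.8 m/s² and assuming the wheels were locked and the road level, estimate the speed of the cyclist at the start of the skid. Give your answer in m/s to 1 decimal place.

Deceleration a = μg = 0.12 × 9.8 = 1.176 m/s².
v = √(2a·d) = √(2 × 1.176 × 36) = √84.672 = 9.2017 m/s.

Initial speed ≈ 9.2 m/s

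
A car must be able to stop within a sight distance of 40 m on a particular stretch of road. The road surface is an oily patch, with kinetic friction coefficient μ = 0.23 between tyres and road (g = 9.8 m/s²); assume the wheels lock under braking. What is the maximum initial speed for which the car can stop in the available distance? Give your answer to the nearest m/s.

a = μg = 0.23 × 9.8 = 2.254 m/s².
v²/(2a) = d ⇒ v = √(2 × 2.254 × 40) = √180.32 = 13.4283 m/s.

Maximum speed ≈ 13 m/s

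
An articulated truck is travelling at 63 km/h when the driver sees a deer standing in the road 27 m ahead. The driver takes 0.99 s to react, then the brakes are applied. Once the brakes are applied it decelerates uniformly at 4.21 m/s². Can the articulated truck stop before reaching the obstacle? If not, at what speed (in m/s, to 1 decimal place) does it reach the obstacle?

63 km/h ÷ 3.6 = 17.5000 m/s.
Reaction distance = 17.5000 × 0.99 = 17.325 m.
Braking distance needed to stop: v²/(2a) = 306.250 / 8.420 = 36.372 m, so total needed = 17.325 + 36.372 = 53.697 m > 27 m — it cannot stop.
Distance remaining when braking begins: 27 − 17.325 = 9.675 m.
v² = v₀² − 2a·d = 306.250 − 2 × 4.210 × 9.675 = 224.786 m²/s².
v = √224.786 = 14.993 m/s.

No — it strikes the obstacle at 15.0 m/s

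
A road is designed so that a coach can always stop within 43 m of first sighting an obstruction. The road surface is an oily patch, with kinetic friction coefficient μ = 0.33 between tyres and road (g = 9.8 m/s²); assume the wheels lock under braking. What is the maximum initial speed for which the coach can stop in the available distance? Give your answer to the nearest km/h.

a = μg = 0.33 × 9.8 = 3.234 m/s².
v²/(2a) = d ⇒ v = √(2 × 3.234 × 43) = √278.12 = 16.6769 m/s.
16.6769 m/s × 3.6 = 60.037 km/h.

Maximum speed ≈ 60 km/h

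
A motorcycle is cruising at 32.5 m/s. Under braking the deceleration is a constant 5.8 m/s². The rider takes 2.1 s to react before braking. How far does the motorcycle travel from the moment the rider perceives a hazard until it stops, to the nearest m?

Total stopping distance ≈ 159 m

Reaction distance = v·t_r = 32.5000 × 2.1 = 68.250 m.
Braking distance = v²/(2a) = 32.5000² / (2 × 5.800) = 1056.250 / 11.600 = 91.056 m.
Total = 68.250 + 91.056 = 159.306 m.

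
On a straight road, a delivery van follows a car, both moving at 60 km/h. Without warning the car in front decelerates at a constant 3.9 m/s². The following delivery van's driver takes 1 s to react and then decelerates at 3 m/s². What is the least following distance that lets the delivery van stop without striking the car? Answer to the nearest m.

60 km/h ÷ 3.6 = 16.6667 m/s.
Leader travels v²/(2a_L) = 277.779 / 7.800 = 35.613 m before stopping.
Follower covers v·t_r = 16.6667 × 1 = 16.667 m while reacting, then v²/(2a_F) = 277.779 / 6.000 = 46.297 m while braking, for a total of 16.667 + 46.297 = 62.964 m.
Since a_F ≤ a_L and the follower starts braking later, the follower is never slower than the leader, so the closest approach is when both have stopped.
Minimum gap = 62.964 − 35.613 = 27.351 m.

Minimum gap ≈ 27 m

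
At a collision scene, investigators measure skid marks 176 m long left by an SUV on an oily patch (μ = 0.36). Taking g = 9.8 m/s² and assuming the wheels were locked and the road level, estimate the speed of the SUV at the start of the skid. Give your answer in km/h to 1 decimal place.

Deceleration a = μg = 0.36 × 9.8 = 3.528 m/s².
v = √(2a·d) = √(2 × 3.528 × 176) = √1241.856 = 35.2400 m/s.
= 35.2400 × 3.6 = 126.864 km/h.

Initial speed ≈ 126.9 km/h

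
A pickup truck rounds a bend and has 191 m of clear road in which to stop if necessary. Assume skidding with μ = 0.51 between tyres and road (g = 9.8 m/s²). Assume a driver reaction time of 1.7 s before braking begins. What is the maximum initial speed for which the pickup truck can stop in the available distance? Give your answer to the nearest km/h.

a = μg = 0.51 × 9.8 = 4.998 m/s².
Stopping distance: v·t_r + v²/(2a) = 191 with t_r = 1.7 s and a = 4.998 m/s².
So v² + 16.993 v − 1909.24 = 0.
Positive root: v = −a·t_r + √((a·t_r)² + 2a·d) = −8.497 + √(72.199 + 1909.24) = 36.0164 m/s.
36.0164 m/s × 3.6 = 129.659 km/h.

Maximum speed ≈ 130 km/h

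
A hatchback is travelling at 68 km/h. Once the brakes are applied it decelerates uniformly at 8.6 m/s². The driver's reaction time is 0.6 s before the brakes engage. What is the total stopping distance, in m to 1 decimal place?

68 km/h ÷ 3.6 = 18.8889 m/s.
Reaction distance = v·t_r = 18.8889 × 0.6 = 11.333 m.
Braking distance = v²/(2a) = 18.8889² / (2 × 8.600) = 356.791 / 17.200 = 20.744 m.
Total = 11.333 + 20.744 = 32.077 m.

Total stopping distance ≈ 32.1 m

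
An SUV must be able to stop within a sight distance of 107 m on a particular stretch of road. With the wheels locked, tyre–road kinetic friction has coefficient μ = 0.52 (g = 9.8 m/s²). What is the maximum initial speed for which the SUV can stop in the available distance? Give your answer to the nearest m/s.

Maximum speed ≈ 33 m/s

a = μg = 0.52 × 9.8 = 5.096 m/s².
v²/(2a) = d ⇒ v = √(2 × 5.096 × 107) = √1090.54 = 33.0233 m/s.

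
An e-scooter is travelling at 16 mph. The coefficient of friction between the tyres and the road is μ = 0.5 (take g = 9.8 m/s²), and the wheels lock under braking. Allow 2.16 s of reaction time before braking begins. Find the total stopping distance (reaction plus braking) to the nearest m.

16 mph × 0.44704 = 7.1526 m/s.
a = μg = 0.5 × 9.8 = 4.900 m/s².
Reaction distance = v·t_r = 7.1526 × 2.16 = 15.450 m.
Braking distance = v²/(2a) = 7.1526² / (2 × 4.900) = 51.160 / 9.800 = 5.220 m.
Total = 15.450 + 5.220 = 20.670 m.

Total stopping distance ≈ 21 m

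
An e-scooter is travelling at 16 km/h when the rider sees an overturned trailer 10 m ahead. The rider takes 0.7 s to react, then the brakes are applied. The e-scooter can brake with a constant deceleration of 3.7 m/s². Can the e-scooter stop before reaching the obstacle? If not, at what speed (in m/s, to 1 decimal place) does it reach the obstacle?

16 km/h ÷ 3.6 = 4.4444 m/s.
Reaction distance = 4.4444 × 0.7 = 3.111 m.
Braking distance = v²/(2a) = 19.753 / 7.400 = 2.669 m.
Total stopping distance = 3.111 + 2.669 = 5.780 m, vs 10 m available — it stops with 10 − 5.780 = 4.220 m to spare.

Yes — it stops about 4.2 m short of the obstacle, so it never reaches it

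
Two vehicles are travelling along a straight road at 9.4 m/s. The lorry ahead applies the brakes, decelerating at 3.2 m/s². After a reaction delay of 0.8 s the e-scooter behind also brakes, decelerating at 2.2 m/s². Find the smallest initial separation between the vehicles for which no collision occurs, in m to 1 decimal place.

Minimum gap ≈ 13.8 m

Leader travels v²/(2a_L) = 88.360 / 6.400 = 13.806 m before stopping.
Follower covers v·t_r = 9.4000 × 0.8 = 7.520 m while reacting, then v²/(2a_F) = 88.360 / 4.400 = 20.082 m while braking, for a total of 7.520 + 20.082 = 27.602 m.
Since a_F ≤ a_L and the follower starts braking later, the follower is never slower than the leader, so the closest approach is when both have stopped.
Minimum gap = 27.602 − 13.806 = 13.796 m.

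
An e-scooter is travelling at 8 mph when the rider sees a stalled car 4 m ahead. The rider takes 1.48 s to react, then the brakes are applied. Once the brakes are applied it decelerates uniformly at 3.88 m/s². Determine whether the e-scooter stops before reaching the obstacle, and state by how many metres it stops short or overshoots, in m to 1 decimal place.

No — it overshoots by 2.9 m

8 mph × 0.44704 = 3.5763 m/s.
Reaction distance = 3.5763 × 1.48 = 5.293 m.
Braking distance = v²/(2a) = 12.790 / 7.760 = 1.648 m.
Total stopping distance = 5.293 + 1.648 = 6.941 m, vs 4 m available — it cannot stop in time and overshoots by 6.941 − 4 = 2.941 m.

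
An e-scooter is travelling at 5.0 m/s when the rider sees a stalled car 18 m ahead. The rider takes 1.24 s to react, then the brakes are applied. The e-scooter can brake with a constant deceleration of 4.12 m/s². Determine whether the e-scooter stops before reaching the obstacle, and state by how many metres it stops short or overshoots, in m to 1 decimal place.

Yes — it stops 8.8 m short of the obstacle

Reaction distance = 5.0000 × 1.24 = 6.200 m.
Braking distance = v²/(2a) = 25.000 / 8.240 = 3.034 m.
Total stopping distance = 6.200 + 3.034 = 9.234 m, vs 18 m available — it stops with 18 − 9.234 = 8.766 m to spare.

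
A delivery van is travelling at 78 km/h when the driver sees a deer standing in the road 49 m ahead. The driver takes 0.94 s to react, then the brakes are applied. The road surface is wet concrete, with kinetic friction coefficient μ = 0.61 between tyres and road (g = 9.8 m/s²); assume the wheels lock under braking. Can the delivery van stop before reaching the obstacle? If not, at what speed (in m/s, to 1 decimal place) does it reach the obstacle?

78 km/h ÷ 3.6 = 21.6667 m/s.
a = μg = 0.61 × 9.8 = 5.978 m/s².
Reaction distance = 21.6667 × 0.94 = 20.367 m.
Braking distance needed to stop: v²/(2a) = 469.446 / 11.956 = 39.264 m, so total needed = 20.367 + 39.264 = 59.631 m > 49 m — it cannot stop.
Distance remaining when braking begins: 49 − 20.367 = 28.633 m.
v² = v₀² − 2a·d = 469.446 − 2 × 5.978 × 28.633 = 127.110 m²/s².
v = √127.110 = 11.274 m/s.

No — it strikes the obstacle at 11.3 m/s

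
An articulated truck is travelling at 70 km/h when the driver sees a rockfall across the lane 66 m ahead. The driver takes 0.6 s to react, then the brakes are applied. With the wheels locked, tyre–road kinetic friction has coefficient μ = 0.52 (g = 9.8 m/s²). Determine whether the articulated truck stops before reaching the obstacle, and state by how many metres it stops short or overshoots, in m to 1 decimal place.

Yes — it stops 17.2 m short of the obstacle

70 km/h ÷ 3.6 = 19.4444 m/s.
a = μg = 0.52 × 9.8 = 5.096 m/s².
Reaction distance = 19.4444 × 0.6 = 11.667 m.
Braking distance = v²/(2a) = 378.085 / 10.192 = 37.096 m.
Total stopping distance = 11.667 + 37.096 = 48.763 m, vs 66 m available — it stops with 66 − 48.763 = 17.237 m to spare.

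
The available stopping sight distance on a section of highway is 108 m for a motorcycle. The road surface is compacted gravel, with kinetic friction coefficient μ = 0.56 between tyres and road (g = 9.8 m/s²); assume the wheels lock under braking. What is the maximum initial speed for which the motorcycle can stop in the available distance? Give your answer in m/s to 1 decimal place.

Maximum speed ≈ 34.4 m/s

a = μg = 0.56 × 9.8 = 5.488 m/s².
v²/(2a) = d ⇒ v = √(2 × 5.488 × 108) = √1185.41 = 34.4298 m/s.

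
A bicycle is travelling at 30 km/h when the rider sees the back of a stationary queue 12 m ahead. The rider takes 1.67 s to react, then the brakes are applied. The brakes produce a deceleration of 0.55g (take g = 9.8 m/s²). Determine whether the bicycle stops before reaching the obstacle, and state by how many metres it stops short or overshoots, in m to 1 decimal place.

30 km/h ÷ 3.6 = 8.3333 m/s.
a = 0.55 × 9.8 = 5.390 m/s².
Reaction distance = 8.3333 × 1.67 = 13.917 m.
Braking distance = v²/(2a) = 69.444 / 10.780 = 6.442 m.
Total stopping distance = 13.917 + 6.442 = 20.359 m, vs 12 m available — it cannot stop in time and overshoots by 20.359 − 12 = 8.359 m.

No — it overshoots by 8.4 m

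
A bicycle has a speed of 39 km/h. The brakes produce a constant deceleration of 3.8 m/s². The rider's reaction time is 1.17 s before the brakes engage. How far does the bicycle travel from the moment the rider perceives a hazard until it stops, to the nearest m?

39 km/h ÷ 3.6 = 10.8333 m/s.
Reaction distance = v·t_r = 10.8333 × 1.17 = 12.675 m.
Braking distance = v²/(2a) = 10.8333² / (2 × 3.800) = 117.360 / 7.600 = 15.442 m.
Total = 12.675 + 15.442 = 28.117 m.

Total stopping distance ≈ 28 m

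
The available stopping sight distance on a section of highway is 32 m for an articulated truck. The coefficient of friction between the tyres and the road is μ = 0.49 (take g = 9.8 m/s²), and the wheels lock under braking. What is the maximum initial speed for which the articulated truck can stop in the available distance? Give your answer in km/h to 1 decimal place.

Maximum speed ≈ 63.1 km/h

a = μg = 0.49 × 9.8 = 4.802 m/s².
v²/(2a) = d ⇒ v = √(2 × 4.802 × 32) = √307.33 = 17.5308 m/s.
17.5308 m/s × 3.6 = 63.111 km/h.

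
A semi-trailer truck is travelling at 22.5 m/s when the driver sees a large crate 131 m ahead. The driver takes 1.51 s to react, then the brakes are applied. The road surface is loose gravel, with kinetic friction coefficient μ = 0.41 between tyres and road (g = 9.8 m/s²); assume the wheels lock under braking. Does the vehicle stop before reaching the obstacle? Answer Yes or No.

Yes

a = μg = 0.41 × 9.8 = 4.018 m/s².
Reaction distance = 22.5000 × 1.51 = 33.975 m.
Braking distance = v²/(2a) = 506.250 / 8.036 = 62.998 m.
Total stopping distance = 33.975 + 62.998 = 96.973 m, vs 131 m available — it stops with 131 − 96.973 = 34.027 m to spare.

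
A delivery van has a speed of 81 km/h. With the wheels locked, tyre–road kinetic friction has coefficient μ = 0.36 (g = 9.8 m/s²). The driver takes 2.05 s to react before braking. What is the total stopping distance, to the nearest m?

Total stopping distance ≈ 118 m

81 km/h ÷ 3.6 = 22.5000 m/s.
a = μg = 0.36 × 9.8 = 3.528 m/s².
Reaction distance = v·t_r = 22.5000 × 2.05 = 46.125 m.
Braking distance = v²/(2a) = 22.5000² / (2 × 3.528) = 506.250 / 7.056 = 71.747 m.
Total = 46.125 + 71.747 = 117.872 m.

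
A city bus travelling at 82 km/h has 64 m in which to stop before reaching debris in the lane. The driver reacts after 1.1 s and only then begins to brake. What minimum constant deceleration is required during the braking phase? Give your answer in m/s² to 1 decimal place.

Required deceleration ≈ 6.7 m/s²

82 km/h ÷ 3.6 = 22.7778 m/s.
Distance covered during reaction = 22.7778 × 1.1 = 25.056 m.
Distance available for braking: 64 − 25.056 = 38.944 m.
v² = 2a·d ⇒ a = v²/(2d) = 22.7778² / (2 × 38.944) = 518.828 / 77.888 = 6.6612 m/s².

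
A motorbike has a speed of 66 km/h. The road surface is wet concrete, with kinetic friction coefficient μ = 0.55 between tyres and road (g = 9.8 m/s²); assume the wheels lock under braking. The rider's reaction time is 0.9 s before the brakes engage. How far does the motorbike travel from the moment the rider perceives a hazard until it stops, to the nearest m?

66 km/h ÷ 3.6 = 18.3333 m/s.
a = μg = 0.55 × 9.8 = 5.390 m/s².
Reaction distance = v·t_r = 18.3333 × 0.9 = 16.500 m.
Braking distance = v²/(2a) = 18.3333² / (2 × 5.390) = 336.110 / 10.780 = 31.179 m.
Total = 16.500 + 31.179 = 47.679 m.

Total stopping distance ≈ 48 m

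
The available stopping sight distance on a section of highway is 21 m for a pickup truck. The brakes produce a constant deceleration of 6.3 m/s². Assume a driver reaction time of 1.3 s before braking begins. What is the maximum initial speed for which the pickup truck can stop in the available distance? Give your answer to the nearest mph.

Stopping distance: v·t_r + v²/(2a) = 21 with t_r = 1.3 s and a = 6.300 m/s².
So v² + 16.380 v − 264.60 = 0.
Positive root: v = −a·t_r + √((a·t_r)² + 2a·d) = −8.190 + √(67.076 + 264.60) = 10.0220 m/s.
10.0220 m/s ÷ 0.44704 = 22.419 mph.

Maximum speed ≈ 22 mph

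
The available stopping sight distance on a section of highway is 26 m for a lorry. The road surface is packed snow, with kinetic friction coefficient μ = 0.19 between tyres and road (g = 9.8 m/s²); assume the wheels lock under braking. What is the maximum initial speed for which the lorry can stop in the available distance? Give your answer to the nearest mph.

a = μg = 0.19 × 9.8 = 1.862 m/s².
v²/(2a) = d ⇒ v = √(2 × 1.862 × 26) = √96.82 = 9.8397 m/s.
9.8397 m/s ÷ 0.44704 = 22.011 mph.

Maximum speed ≈ 22 mph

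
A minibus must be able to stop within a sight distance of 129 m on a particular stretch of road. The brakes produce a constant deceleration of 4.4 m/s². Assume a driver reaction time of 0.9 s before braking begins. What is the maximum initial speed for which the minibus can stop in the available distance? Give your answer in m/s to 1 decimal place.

Maximum speed ≈ 30.0 m/s

Stopping distance: v·t_r + v²/(2a) = 129 with t_r = 0.9 s and a = 4.400 m/s².
So v² + 7.920 v − 1135.20 = 0.
Positive root: v = −a·t_r + √((a·t_r)² + 2a·d) = −3.960 + √(15.682 + 1135.20) = 29.9647 m/s.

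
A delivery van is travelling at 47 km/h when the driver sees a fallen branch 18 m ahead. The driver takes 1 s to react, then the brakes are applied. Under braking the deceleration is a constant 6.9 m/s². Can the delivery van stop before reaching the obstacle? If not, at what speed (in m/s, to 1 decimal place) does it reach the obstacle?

No — it strikes the obstacle at 10.1 m/s

47 km/h ÷ 3.6 = 13.0556 m/s.
Reaction distance = 13.0556 × 1 = 13.056 m.
Braking distance needed to stop: v²/(2a) = 170.449 / 13.800 = 12.351 m, so total needed = 13.056 + 12.351 = 25.407 m > 18 m — it cannot stop.
Distance remaining when braking begins: 18 − 13.056 = 4.944 m.
v² = v₀² − 2a·d = 170.449 − 2 × 6.900 × 4.944 = 102.222 m²/s².
v = √102.222 = 10.110 m/s.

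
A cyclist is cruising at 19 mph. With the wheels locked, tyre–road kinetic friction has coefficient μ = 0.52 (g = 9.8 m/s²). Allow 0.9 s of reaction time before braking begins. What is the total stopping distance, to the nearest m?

Total stopping distance ≈ 15 m

19 mph × 0.44704 = 8.4938 m/s.
a = μg = 0.52 × 9.8 = 5.096 m/s².
Reaction distance = v·t_r = 8.4938 × 0.9 = 7.644 m.
Braking distance = v²/(2a) = 8.4938² / (2 × 5.096) = 72.145 / 10.192 = 7.079 m.
Total = 7.644 + 7.079 = 14.723 m.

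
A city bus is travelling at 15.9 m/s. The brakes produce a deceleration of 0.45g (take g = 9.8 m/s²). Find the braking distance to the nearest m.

a = 0.45 × 9.8 = 4.410 m/s².
Braking distance = v²/(2a) = 15.9000² / (2 × 4.410) = 252.810 / 8.820 = 28.663 m.

Braking distance ≈ 29 m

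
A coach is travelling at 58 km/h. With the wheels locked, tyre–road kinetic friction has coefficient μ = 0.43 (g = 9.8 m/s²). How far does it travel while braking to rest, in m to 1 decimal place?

58 km/h ÷ 3.6 = 16.1111 m/s.
a = μg = 0.43 × 9.8 = 4.214 m/s².
Braking distance = v²/(2a) = 16.1111² / (2 × 4.214) = 259.568 / 8.428 = 30.798 m.

Braking distance ≈ 30.8 m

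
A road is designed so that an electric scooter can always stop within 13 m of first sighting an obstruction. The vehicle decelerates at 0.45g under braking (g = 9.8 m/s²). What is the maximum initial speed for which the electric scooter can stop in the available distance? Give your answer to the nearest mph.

Maximum speed ≈ 24 mph

a = 0.45 × 9.8 = 4.410 m/s².
v²/(2a) = d ⇒ v = √(2 × 4.410 × 13) = √114.66 = 10.7079 m/s.
10.7079 m/s ÷ 0.44704 = 23.953 mph.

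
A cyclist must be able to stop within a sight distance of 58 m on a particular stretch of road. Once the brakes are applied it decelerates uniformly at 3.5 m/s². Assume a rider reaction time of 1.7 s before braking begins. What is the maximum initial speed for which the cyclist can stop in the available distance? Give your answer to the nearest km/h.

Maximum speed ≈ 54 km/h

Stopping distance: v·t_r + v²/(2a) = 58 with t_r = 1.7 s and a = 3.500 m/s².
So v² + 11.900 v − 406.00 = 0.
Positive root: v = −a·t_r + √((a·t_r)² + 2a·d) = −5.950 + √(35.403 + 406.00) = 15.0596 m/s.
15.0596 m/s × 3.6 = 54.215 km/h.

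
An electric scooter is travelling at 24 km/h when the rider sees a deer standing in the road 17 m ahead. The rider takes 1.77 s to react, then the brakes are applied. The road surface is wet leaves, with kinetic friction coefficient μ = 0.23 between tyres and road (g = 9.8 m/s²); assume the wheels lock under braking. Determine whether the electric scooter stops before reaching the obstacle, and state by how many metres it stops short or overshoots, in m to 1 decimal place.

No — it overshoots by 4.7 m

24 km/h ÷ 3.6 = 6.6667 m/s.
a = μg = 0.23 × 9.8 = 2.254 m/s².
Reaction distance = 6.6667 × 1.77 = 11.800 m.
Braking distance = v²/(2a) = 44.445 / 4.508 = 9.859 m.
Total stopping distance = 11.800 + 9.859 = 21.659 m, vs 17 m available — it cannot stop in time and overshoots by 21.659 − 17 = 4.659 m.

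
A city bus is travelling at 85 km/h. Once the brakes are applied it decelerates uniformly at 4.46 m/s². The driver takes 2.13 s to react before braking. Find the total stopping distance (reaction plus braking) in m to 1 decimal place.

Total stopping distance ≈ 112.8 m

85 km/h ÷ 3.6 = 23.6111 m/s.
Reaction distance = v·t_r = 23.6111 × 2.13 = 50.292 m.
Braking distance = v²/(2a) = 23.6111² / (2 × 4.460) = 557.484 / 8.920 = 62.498 m.
Total = 50.292 + 62.498 = 112.790 m.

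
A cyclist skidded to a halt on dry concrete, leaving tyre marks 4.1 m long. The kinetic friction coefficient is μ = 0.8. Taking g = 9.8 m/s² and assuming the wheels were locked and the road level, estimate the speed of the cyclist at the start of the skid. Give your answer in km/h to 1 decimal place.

Initial speed ≈ 28.9 km/h

Deceleration a = μg = 0.8 × 9.8 = 7.840 m/s².
v = √(2a·d) = √(2 × 7.840 × 4.1) = √64.288 = 8.0180 m/s.
= 8.0180 × 3.6 = 28.865 km/h.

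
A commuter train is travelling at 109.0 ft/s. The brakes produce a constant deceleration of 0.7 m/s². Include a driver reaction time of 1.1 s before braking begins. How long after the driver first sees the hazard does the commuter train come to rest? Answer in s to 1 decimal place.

Total time ≈ 48.6 s

109 ft/s × 0.3048 = 33.2232 m/s.
Braking time = v/a = 33.2232 / 0.700 = 47.462 s.
Total = 1.1 + 47.462 = 48.562 s.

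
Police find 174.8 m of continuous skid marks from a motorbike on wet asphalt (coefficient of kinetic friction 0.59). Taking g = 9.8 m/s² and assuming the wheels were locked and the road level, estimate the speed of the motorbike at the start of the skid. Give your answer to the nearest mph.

Initial speed ≈ 101 mph

Deceleration a = μg = 0.59 × 9.8 = 5.782 m/s².
v = √(2a·d) = √(2 × 5.782 × 174.8) = √2021.387 = 44.9598 m/s.
= 44.9598 ÷ 0.44704 = 100.572 mph.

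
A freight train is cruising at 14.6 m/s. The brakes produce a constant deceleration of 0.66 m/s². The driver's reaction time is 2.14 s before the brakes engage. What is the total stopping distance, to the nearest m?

Total stopping distance ≈ 193 m

Reaction distance = v·t_r = 14.6000 × 2.14 = 31.244 m.
Braking distance = v²/(2a) = 14.6000² / (2 × 0.660) = 213.160 / 1.320 = 161.485 m.
Total = 31.244 + 161.485 = 192.729 m.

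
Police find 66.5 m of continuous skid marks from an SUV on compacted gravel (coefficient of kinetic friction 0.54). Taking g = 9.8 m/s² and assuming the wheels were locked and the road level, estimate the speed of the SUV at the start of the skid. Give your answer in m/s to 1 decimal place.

Initial speed ≈ 26.5 m/s

Deceleration a = μg = 0.54 × 9.8 = 5.292 m/s².
v = √(2a·d) = √(2 × 5.292 × 66.5) = √703.836 = 26.5299 m/s.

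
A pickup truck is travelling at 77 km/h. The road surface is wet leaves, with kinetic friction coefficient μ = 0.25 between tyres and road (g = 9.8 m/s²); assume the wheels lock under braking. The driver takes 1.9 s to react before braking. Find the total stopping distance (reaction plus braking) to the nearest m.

Total stopping distance ≈ 134 m

77 km/h ÷ 3.6 = 21.3889 m/s.
a = μg = 0.25 × 9.8 = 2.450 m/s².
Reaction distance = v·t_r = 21.3889 × 1.9 = 40.639 m.
Braking distance = v²/(2a) = 21.3889² / (2 × 2.450) = 457.485 / 4.900 = 93.364 m.
Total = 40.639 + 93.364 = 134.003 m.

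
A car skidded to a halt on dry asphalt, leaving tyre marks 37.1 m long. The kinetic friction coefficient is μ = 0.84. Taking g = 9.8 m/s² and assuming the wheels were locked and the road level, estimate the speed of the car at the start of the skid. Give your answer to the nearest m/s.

Deceleration a = μg = 0.84 × 9.8 = 8.232 m/s².
v = √(2a·d) = √(2 × 8.232 × 37.1) = √610.814 = 24.7147 m/s.

Initial speed ≈ 25 m/s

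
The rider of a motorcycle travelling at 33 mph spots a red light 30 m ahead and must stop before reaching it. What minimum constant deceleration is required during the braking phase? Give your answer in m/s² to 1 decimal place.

Required deceleration ≈ 3.6 m/s²

33 mph × 0.44704 = 14.7523 m/s.
v² = 2a·d ⇒ a = v²/(2d) = 14.7523² / (2 × 30.000) = 217.630 / 60.000 = 3.6272 m/s².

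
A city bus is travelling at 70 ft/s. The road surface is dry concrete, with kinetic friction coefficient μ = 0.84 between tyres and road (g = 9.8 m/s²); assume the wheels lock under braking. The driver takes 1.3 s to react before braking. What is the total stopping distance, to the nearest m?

70 ft/s × 0.3048 = 21.3360 m/s.
a = μg = 0.84 × 9.8 = 8.232 m/s².
Reaction distance = v·t_r = 21.3360 × 1.3 = 27.737 m.
Braking distance = v²/(2a) = 21.3360² / (2 × 8.232) = 455.225 / 16.464 = 27.650 m.
Total = 27.737 + 27.650 = 55.387 m.

Total stopping distance ≈ 55 m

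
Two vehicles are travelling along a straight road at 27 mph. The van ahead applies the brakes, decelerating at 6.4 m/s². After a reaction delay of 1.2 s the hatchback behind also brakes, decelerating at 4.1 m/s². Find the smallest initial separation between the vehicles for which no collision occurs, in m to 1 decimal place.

27 mph × 0.44704 = 12.0701 m/s.
Leader travels v²/(2a_L) = 145.687 / 12.800 = 11.382 m before stopping.
Follower covers v·t_r = 12.0701 × 1.2 = 14.484 m while reacting, then v²/(2a_F) = 145.687 / 8.200 = 17.767 m while braking, for a total of 14.484 + 17.767 = 32.251 m.
Since a_F ≤ a_L and the follower starts braking later, the follower is never slower than the leader, so the closest approach is when both have stopped.
Minimum gap = 32.251 − 11.382 = 20.869 m.

Minimum gap ≈ 20.9 m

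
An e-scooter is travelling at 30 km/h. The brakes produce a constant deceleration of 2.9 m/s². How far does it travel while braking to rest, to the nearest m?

Braking distance ≈ 12 m

30 km/h ÷ 3.6 = 8.3333 m/s.
Braking distance = v²/(2a) = 8.3333² / (2 × 2.900) = 69.444 / 5.800 = 11.973 m.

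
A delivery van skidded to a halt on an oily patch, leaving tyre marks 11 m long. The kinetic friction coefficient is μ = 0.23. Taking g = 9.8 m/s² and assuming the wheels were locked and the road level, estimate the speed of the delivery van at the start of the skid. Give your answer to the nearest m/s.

Initial speed ≈ 7 m/s

Deceleration a = μg = 0.23 × 9.8 = 2.254 m/s².
v = √(2a·d) = √(2 × 2.254 × 11) = √49.588 = 7.0419 m/s.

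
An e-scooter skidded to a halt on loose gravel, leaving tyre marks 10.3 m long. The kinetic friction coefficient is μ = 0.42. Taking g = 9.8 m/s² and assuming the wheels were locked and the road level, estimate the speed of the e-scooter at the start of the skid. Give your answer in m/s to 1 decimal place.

Deceleration a = μg = 0.42 × 9.8 = 4.116 m/s².
v = √(2a·d) = √(2 × 4.116 × 10.3) = √84.790 = 9.2081 m/s.

Initial speed ≈ 9.2 m/s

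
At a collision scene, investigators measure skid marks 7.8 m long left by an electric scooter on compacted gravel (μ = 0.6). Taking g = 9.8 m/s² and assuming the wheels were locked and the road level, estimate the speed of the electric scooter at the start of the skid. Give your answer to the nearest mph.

Deceleration a = μg = 0.6 × 9.8 = 5.880 m/s².
v = √(2a·d) = √(2 × 5.880 × 7.8) = √91.728 = 9.5775 m/s.
= 9.5775 ÷ 0.44704 = 21.424 mph.

Initial speed ≈ 21 mph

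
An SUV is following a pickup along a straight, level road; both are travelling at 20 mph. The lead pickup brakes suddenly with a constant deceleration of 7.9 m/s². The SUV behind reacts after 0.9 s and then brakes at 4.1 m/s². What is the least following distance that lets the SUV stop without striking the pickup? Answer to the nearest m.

20 mph × 0.44704 = 8.9408 m/s.
Leader travels v²/(2a_L) = 79.938 / 15.800 = 5.059 m before stopping.
Follower covers v·t_r = 8.9408 × 0.9 = 8.047 m while reacting, then v²/(2a_F) = 79.938 / 8.200 = 9.749 m while braking, for a total of 8.047 + 9.749 = 17.796 m.
Since a_F ≤ a_L and the follower starts braking later, the follower is never slower than the leader, so the closest approach is when both have stopped.
Minimum gap = 17.796 − 5.059 = 12.737 m.

Minimum gap ≈ 13 m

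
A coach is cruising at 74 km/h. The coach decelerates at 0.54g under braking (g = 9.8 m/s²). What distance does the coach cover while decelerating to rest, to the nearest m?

74 km/h ÷ 3.6 = 20.5556 m/s.
a = 0.54 × 9.8 = 5.292 m/s².
Braking distance = v²/(2a) = 20.5556² / (2 × 5.292) = 422.533 / 10.584 = 39.922 m.

Braking distance ≈ 40 m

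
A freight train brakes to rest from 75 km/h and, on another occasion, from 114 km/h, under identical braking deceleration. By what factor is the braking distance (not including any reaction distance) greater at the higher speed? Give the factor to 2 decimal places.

Braking distance d = v²/(2a), so with a fixed, d ∝ v².
Factor = (114/75)² = 1.5200² = 2.3104.

Factor ≈ 2.31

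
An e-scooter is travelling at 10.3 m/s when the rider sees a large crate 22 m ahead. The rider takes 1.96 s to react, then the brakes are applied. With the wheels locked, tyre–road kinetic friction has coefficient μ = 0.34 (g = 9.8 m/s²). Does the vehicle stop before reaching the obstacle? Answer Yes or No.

a = μg = 0.34 × 9.8 = 3.332 m/s².
Reaction distance = 10.3000 × 1.96 = 20.188 m.
Braking distance = v²/(2a) = 106.090 / 6.664 = 15.920 m.
Total stopping distance = 20.188 + 15.920 = 36.108 m, vs 22 m available — it cannot stop in time and overshoots by 36.108 − 22 = 14.108 m.

No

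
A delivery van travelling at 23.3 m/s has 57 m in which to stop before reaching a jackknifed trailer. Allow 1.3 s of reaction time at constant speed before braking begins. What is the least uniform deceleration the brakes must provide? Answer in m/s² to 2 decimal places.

Required deceleration ≈ 10.16 m/s²

Distance covered during reaction = 23.3000 × 1.3 = 30.290 m.
Distance available for braking: 57 − 30.290 = 26.710 m.
v² = 2a·d ⇒ a = v²/(2d) = 23.3000² / (2 × 26.710) = 542.890 / 53.420 = 10.1627 m/s².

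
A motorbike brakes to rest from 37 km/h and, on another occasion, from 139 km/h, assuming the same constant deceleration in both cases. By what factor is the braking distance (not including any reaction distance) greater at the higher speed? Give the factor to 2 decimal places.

Factor ≈ 14.11

Braking distance d = v²/(2a), so with a fixed, d ∝ v².
Factor = (139/37)² = 3.7568² = 14.1135.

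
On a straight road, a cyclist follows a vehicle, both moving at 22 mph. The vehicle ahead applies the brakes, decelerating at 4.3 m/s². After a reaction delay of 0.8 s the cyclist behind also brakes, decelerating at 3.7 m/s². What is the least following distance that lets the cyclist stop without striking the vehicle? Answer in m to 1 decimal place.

22 mph × 0.44704 = 9.8349 m/s.
Leader travels v²/(2a_L) = 96.725 / 8.600 = 11.247 m before stopping.
Follower covers v·t_r = 9.8349 × 0.8 = 7.868 m while reacting, then v²/(2a_F) = 96.725 / 7.400 = 13.071 m while braking, for a total of 7.868 + 13.071 = 20.939 m.
Since a_F ≤ a_L and the follower starts braking later, the follower is never slower than the leader, so the closest approach is when both have stopped.
Minimum gap = 20.939 − 11.247 = 9.692 m.

Minimum gap ≈ 9.7 m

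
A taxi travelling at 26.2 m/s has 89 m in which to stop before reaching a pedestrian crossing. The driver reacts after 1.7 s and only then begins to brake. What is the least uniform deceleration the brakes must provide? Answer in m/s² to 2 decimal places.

Required deceleration ≈ 7.72 m/s²

Distance covered during reaction = 26.2000 × 1.7 = 44.540 m.
Distance available for braking: 89 − 44.540 = 44.460 m.
v² = 2a·d ⇒ a = v²/(2d) = 26.2000² / (2 × 44.460) = 686.440 / 88.920 = 7.7197 m/s².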